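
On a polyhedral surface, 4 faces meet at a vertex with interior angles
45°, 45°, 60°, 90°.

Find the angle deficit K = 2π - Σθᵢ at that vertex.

Sum of angles = 240°. K = 360° - 240° = 120° = 2π/3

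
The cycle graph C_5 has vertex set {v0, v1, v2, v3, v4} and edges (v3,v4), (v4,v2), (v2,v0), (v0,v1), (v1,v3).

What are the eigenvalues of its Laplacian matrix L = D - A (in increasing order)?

The cycle graph C_n has Laplacian eigenvalues λ_k = 2 − 2cos(2πk/n), k = 0, 1, …, n−1. Here n = 5:
k=0: 2 − 2cos(0) = 0.0; k=1: 2 − 2cos(2π/5) = 1.382; k=2: 2 − 2cos(4π/5) = 3.618; k=3: 2 − 2cos(6π/5) = 3.618; k=4: 2 − 2cos(8π/5) = 1.382.
Laplacian eigenvalues (increasing order): [0.0, 1.382, 1.382, 3.618, 3.618]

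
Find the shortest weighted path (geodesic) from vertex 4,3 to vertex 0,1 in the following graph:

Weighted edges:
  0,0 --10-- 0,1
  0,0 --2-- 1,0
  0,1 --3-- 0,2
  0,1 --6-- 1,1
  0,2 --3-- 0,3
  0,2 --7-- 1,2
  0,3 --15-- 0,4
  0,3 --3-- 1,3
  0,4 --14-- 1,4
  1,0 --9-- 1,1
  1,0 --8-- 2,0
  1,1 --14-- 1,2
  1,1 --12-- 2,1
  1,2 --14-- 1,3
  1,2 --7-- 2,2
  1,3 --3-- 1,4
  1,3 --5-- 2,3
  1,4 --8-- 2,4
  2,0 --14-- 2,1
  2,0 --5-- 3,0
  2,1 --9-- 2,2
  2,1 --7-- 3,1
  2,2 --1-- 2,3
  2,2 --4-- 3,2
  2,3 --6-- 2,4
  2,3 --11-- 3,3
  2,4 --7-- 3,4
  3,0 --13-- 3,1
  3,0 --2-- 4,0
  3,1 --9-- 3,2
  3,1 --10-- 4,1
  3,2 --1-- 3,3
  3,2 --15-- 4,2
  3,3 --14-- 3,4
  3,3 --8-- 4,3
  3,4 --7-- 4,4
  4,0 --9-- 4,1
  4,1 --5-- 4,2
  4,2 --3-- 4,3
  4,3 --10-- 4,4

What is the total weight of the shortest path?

Shortest path: 4,3 → 3,3 → 3,2 → 2,2 → 2,3 → 1,3 → 0,3 → 0,2 → 0,1, total weight = 28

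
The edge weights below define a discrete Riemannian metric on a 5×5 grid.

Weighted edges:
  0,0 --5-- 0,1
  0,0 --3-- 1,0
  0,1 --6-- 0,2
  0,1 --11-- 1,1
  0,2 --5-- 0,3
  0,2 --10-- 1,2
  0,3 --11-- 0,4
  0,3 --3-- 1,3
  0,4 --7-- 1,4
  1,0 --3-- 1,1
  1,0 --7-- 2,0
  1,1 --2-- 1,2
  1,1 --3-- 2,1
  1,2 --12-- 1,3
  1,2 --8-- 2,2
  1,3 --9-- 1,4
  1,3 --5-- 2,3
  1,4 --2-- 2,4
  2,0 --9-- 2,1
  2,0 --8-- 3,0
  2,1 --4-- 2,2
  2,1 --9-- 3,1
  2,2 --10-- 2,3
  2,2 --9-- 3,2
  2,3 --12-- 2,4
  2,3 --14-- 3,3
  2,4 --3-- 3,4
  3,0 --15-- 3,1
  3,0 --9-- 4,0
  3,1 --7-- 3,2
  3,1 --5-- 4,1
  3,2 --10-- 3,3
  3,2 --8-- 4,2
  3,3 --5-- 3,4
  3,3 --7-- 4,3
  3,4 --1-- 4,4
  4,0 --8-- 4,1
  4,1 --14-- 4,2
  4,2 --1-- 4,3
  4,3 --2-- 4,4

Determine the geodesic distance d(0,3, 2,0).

Shortest path: 0,3 → 0,2 → 0,1 → 0,0 → 1,0 → 2,0, total weight = 26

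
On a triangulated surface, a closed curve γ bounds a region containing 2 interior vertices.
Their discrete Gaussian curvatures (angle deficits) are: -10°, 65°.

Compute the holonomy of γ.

Holonomy = total enclosed curvature = (-10°) + 65° = 55°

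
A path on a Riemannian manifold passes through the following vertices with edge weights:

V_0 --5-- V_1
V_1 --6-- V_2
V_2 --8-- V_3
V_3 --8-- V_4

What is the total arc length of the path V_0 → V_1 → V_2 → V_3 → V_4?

Arc length = 5 + 6 + 8 + 8 = 27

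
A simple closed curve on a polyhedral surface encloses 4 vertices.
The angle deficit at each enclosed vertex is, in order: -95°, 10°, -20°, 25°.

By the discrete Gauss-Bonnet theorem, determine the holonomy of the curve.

Holonomy = total enclosed curvature = (-95°) + 10° + (-20°) + 25° = -80°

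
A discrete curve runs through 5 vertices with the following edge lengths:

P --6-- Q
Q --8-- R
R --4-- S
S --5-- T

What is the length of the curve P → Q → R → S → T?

Arc length = 6 + 8 + 4 + 5 = 23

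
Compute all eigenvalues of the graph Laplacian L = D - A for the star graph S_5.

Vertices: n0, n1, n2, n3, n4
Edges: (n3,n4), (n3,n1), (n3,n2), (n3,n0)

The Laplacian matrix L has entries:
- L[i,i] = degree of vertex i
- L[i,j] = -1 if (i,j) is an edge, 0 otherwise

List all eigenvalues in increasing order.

The star S_5 is the complete bipartite graph K_{1,4} (one hub of degree 4, 4 leaves of degree 1). The Laplacian spectrum of K_{p,q} is 0, p (multiplicity q−1), q (multiplicity p−1), p+q. With p = 1, q = 4: 0 once, 1 with multiplicity 3, and 5 once. (Check: trace L = sum of degrees = 8 = 3·1 + 5.)
Laplacian eigenvalues (increasing order): [0.0, 1.0, 1.0, 1.0, 5.0]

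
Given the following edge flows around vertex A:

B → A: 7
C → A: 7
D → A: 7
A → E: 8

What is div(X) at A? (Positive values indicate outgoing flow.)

Divergence = sum of outgoing flows = (-7) + (-7) + (-7) + 8 = -13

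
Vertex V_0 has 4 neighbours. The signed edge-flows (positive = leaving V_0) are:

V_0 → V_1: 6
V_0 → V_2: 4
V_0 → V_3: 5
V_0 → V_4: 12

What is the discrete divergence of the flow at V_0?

Divergence = sum of outgoing flows = 6 + 4 + 5 + 12 = 27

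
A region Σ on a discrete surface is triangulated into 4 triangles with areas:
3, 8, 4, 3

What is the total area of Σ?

3 + 8 + 4 + 3 = 18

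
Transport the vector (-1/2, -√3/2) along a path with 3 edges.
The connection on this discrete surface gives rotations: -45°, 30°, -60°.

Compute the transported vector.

Total rotation: (-45°) + 30° + (-60°) = -75°. Final vector: (-0.9659, 0.2588)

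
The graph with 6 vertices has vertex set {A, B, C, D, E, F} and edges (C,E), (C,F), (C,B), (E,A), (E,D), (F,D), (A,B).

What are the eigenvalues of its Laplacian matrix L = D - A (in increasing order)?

Degrees: deg(A) = 2, deg(B) = 2, deg(C) = 3, deg(D) = 2, deg(E) = 3, deg(F) = 2.
L = D − A with rows/columns ordered (A, B, C, D, E, F):
  [ 2, -1,  0,  0, -1,  0]
  [-1,  2, -1,  0,  0,  0]
  [ 0, -1,  3,  0, -1, -1]
  [ 0,  0,  0,  2, -1, -1]
  [-1,  0, -1, -1,  3,  0]
  [ 0,  0, -1, -1,  0,  2]
Characteristic polynomial: det(λI − L) = λ(λ − 1)(λ − 2)(λ − 3)²(λ − 5).
Roots: λ = 0; (λ − 1) = 0 ⇒ λ = 1; (λ − 2) = 0 ⇒ λ = 2; (λ − 3) = 0 ⇒ λ = 3 (multiplicity 2); (λ − 5) = 0 ⇒ λ = 5.
(Check: the roots sum (with multiplicity) to 14, matching trace L = Σdeg = 2·7 = 14.)
Laplacian eigenvalues (increasing order): [0.0, 1.0, 2.0, 3.0, 3.0, 5.0]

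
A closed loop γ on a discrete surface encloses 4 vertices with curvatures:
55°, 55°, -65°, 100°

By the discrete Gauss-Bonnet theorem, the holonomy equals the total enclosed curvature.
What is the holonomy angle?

Holonomy = total enclosed curvature = 55° + 55° + (-65°) + 100° = 145°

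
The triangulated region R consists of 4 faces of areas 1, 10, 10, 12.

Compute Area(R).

1 + 10 + 10 + 12 = 33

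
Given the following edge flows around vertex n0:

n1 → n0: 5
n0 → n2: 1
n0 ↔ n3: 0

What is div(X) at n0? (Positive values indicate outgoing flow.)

Divergence = sum of outgoing flows = (-5) + 1 + 0 = -4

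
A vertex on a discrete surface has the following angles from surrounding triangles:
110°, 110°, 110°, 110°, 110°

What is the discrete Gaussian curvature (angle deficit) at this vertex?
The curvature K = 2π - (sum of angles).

Sum of angles = 550°. K = 360° - 550° = -190° = -19π/18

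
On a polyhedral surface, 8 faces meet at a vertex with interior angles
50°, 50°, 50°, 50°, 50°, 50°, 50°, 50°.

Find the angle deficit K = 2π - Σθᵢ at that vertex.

Sum of angles = 400°. K = 360° - 400° = -40° = -2π/9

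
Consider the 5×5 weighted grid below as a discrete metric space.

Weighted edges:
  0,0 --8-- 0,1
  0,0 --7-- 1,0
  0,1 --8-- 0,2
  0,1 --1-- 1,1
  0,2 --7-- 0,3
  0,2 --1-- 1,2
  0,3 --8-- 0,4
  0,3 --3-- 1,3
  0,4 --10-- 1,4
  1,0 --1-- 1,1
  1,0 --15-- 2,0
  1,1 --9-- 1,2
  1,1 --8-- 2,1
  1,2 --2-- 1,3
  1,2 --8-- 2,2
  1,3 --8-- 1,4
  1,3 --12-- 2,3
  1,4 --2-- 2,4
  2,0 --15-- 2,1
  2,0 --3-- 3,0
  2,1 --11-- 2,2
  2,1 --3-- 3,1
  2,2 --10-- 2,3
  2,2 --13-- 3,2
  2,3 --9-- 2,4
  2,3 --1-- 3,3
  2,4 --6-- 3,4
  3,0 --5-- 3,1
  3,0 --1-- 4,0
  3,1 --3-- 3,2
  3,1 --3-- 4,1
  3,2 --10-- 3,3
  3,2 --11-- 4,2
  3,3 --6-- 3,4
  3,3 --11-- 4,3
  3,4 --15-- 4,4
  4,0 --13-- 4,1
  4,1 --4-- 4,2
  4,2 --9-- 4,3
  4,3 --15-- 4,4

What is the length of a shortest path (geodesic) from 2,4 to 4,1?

Shortest path: 2,4 → 2,3 → 3,3 → 3,2 → 3,1 → 4,1, total weight = 26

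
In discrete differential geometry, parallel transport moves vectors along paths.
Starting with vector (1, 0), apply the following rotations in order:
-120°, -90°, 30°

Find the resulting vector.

Total rotation: (-120°) + (-90°) + 30° = -180° ≡ 180° (mod 360°). Final vector: (-1, 0)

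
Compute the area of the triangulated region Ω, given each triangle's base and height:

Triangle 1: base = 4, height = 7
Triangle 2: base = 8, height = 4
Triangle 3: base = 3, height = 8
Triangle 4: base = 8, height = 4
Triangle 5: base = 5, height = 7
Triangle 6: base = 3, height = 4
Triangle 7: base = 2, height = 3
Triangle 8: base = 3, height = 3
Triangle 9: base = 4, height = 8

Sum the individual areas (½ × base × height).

(1/2)×4×7 + (1/2)×8×4 + (1/2)×3×8 + (1/2)×8×4 + (1/2)×5×7 + (1/2)×3×4 + (1/2)×2×3 + (1/2)×3×3 + (1/2)×4×8 = 105.0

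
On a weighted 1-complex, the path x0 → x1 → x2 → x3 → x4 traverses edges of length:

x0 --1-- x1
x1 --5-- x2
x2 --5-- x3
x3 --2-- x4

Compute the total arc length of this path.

Arc length = 1 + 5 + 5 + 2 = 13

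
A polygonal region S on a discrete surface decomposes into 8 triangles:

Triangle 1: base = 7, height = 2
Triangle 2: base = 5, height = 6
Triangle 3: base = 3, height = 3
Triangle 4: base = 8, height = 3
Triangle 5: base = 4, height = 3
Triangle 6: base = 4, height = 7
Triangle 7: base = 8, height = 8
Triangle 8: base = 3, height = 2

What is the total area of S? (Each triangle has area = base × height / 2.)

(1/2)×7×2 + (1/2)×5×6 + (1/2)×3×3 + (1/2)×8×3 + (1/2)×4×3 + (1/2)×4×7 + (1/2)×8×8 + (1/2)×3×2 = 93.5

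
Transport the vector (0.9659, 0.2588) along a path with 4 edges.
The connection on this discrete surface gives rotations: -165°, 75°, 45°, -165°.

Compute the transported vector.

Total rotation: (-165°) + 75° + 45° + (-165°) = -210° ≡ 150° (mod 360°). Final vector: (-0.9659, 0.2588)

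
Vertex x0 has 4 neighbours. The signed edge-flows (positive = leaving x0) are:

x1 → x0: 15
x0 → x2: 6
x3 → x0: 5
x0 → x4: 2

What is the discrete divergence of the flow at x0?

Divergence = sum of outgoing flows = (-15) + 6 + (-5) + 2 = -12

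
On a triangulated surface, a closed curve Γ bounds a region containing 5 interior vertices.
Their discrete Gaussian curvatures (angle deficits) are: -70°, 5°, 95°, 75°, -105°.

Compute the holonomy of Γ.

Holonomy = total enclosed curvature = (-70°) + 5° + 95° + 75° + (-105°) = 0°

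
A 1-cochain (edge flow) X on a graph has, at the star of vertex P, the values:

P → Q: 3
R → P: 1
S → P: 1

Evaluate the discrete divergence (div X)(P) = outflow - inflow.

Divergence = sum of outgoing flows = 3 + (-1) + (-1) = 1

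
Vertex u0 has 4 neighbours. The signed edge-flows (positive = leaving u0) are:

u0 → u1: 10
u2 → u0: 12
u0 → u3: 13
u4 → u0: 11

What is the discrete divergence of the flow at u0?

Divergence = sum of outgoing flows = 10 + (-12) + 13 + (-11) = 0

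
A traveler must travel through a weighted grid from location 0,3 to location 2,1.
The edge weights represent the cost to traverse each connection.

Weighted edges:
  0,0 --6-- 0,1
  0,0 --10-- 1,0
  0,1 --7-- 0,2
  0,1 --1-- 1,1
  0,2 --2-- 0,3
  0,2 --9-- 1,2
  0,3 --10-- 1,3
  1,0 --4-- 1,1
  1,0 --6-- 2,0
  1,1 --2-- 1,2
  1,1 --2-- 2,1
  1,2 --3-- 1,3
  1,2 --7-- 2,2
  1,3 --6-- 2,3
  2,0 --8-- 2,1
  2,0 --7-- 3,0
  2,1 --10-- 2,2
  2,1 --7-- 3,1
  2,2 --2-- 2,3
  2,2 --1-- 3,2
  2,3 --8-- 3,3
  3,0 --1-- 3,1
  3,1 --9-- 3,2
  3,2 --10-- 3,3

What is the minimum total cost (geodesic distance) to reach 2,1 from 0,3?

Shortest path: 0,3 → 0,2 → 0,1 → 1,1 → 2,1, total weight = 12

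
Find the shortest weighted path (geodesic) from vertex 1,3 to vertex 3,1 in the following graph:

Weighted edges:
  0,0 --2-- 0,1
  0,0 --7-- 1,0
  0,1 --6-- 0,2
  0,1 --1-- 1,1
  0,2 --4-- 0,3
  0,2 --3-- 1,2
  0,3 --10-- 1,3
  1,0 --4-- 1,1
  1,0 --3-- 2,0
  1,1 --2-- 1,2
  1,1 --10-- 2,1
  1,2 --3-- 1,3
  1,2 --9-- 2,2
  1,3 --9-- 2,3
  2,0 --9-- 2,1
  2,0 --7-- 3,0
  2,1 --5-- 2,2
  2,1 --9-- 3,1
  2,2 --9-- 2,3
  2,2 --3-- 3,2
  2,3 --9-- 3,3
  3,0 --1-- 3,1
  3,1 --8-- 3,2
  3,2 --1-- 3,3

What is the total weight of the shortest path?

Shortest path: 1,3 → 1,2 → 1,1 → 1,0 → 2,0 → 3,0 → 3,1, total weight = 20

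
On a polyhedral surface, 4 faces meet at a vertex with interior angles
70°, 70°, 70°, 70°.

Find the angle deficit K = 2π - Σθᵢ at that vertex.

Sum of angles = 280°. K = 360° - 280° = 80°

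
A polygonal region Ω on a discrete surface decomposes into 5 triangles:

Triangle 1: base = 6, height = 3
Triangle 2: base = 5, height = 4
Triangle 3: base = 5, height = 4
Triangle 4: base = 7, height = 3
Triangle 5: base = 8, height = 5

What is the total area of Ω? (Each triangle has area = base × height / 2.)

(1/2)×6×3 + (1/2)×5×4 + (1/2)×5×4 + (1/2)×7×3 + (1/2)×8×5 = 59.5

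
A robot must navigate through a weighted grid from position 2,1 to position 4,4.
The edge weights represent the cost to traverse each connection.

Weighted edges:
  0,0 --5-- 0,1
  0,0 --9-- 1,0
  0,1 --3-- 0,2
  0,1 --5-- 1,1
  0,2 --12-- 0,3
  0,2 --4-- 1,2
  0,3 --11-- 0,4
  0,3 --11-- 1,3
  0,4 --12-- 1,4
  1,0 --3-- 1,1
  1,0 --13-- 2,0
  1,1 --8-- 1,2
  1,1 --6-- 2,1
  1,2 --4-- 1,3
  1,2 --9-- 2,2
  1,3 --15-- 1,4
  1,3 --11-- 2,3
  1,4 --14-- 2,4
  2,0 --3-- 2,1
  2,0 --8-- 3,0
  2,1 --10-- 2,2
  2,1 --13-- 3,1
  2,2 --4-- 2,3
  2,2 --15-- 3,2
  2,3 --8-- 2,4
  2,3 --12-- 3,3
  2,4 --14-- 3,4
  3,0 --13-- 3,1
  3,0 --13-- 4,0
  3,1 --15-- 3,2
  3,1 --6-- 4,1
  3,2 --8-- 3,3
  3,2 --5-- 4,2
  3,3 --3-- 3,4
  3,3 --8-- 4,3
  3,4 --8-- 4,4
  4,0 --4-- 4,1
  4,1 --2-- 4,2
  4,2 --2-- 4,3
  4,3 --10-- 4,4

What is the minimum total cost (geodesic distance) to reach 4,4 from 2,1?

Shortest path: 2,1 → 3,1 → 4,1 → 4,2 → 4,3 → 4,4, total weight = 33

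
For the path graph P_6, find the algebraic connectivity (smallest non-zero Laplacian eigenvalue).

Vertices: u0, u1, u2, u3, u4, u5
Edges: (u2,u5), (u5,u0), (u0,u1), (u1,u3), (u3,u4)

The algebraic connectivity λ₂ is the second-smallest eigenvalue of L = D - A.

The path graph P_n has Laplacian eigenvalues λ_k = 2 − 2cos(kπ/n), k = 0, 1, …, n−1. Here n = 6:
k=0: 2 − 2cos(0) = 0.0; k=1: 2 − 2cos(π/6) = 0.2679; k=2: 2 − 2cos(π/3) = 1.0; k=3: 2 − 2cos(π/2) = 2.0; k=4: 2 − 2cos(2π/3) = 3.0; k=5: 2 − 2cos(5π/6) = 3.7321.
Laplacian eigenvalues: [0.0, 0.2679, 1.0, 2.0, 3.0, 3.7321]. Algebraic connectivity (smallest non-zero eigenvalue) = 0.2679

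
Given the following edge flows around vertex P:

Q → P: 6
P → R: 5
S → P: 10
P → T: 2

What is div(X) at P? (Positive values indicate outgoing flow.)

Divergence = sum of outgoing flows = (-6) + 5 + (-10) + 2 = -9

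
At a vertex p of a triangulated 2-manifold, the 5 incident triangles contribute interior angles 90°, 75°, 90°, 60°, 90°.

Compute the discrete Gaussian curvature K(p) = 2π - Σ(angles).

Sum of angles = 405°. K = 360° - 405° = -45° = -π/4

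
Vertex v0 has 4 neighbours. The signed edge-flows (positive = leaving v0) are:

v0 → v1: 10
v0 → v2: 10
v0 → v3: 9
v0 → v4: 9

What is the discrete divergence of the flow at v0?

Divergence = sum of outgoing flows = 10 + 10 + 9 + 9 = 38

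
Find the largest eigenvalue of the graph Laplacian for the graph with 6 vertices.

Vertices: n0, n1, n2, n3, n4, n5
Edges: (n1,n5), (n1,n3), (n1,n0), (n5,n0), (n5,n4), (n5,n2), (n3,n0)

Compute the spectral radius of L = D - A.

Degrees: deg(n0) = 3, deg(n1) = 3, deg(n2) = 1, deg(n3) = 2, deg(n4) = 1, deg(n5) = 4.
L = D − A with rows/columns ordered (n0, n1, n2, n3, n4, n5):
  [ 3, -1,  0, -1,  0, -1]
  [-1,  3,  0, -1,  0, -1]
  [ 0,  0,  1,  0,  0, -1]
  [-1, -1,  0,  2,  0,  0]
  [ 0,  0,  0,  0,  1, -1]
  [-1, -1, -1,  0, -1,  4]
Characteristic polynomial: det(λI − L) = λ(λ² − 6λ + 4)(λ − 1)(λ − 3)(λ − 4).
Roots: λ = 0; (λ² − 6λ + 4) = 0 ⇒ λ = 3 ± √5 ≈ 0.7639, 5.2361; (λ − 1) = 0 ⇒ λ = 1; (λ − 3) = 0 ⇒ λ = 3; (λ − 4) = 0 ⇒ λ = 4.
(Check: the roots sum (with multiplicity) to 14, matching trace L = Σdeg = 2·7 = 14.)
Laplacian eigenvalues: [0.0, 0.7639, 1.0, 3.0, 4.0, 5.2361]. Largest eigenvalue (spectral radius) = 5.2361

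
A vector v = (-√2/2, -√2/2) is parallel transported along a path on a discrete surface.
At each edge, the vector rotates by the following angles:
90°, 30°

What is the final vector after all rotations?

Total rotation: 90° + 30° = 120°. Final vector: (0.9659, -0.2588)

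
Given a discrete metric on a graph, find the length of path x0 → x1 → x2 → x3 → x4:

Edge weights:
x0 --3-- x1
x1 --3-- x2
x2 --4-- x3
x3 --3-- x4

Arc length = 3 + 3 + 4 + 3 = 13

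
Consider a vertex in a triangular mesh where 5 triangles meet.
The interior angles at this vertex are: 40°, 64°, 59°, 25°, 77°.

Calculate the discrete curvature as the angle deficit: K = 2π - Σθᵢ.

Sum of angles = 265°. K = 360° - 265° = 95° = 19π/36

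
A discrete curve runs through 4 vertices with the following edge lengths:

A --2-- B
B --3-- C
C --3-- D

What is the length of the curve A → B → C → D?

Arc length = 2 + 3 + 3 = 8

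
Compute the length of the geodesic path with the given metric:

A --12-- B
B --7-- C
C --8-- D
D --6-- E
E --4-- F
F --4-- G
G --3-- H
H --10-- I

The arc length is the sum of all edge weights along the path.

Arc length = 12 + 7 + 8 + 6 + 4 + 4 + 3 + 10 = 54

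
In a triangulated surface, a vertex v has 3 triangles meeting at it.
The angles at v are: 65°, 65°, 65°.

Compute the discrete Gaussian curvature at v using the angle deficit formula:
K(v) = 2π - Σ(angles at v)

Sum of angles = 195°. K = 360° - 195° = 165° = 11π/12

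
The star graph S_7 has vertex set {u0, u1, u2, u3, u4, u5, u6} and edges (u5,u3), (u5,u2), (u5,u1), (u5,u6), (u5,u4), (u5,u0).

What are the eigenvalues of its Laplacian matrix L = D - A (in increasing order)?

The star S_7 is the complete bipartite graph K_{1,6} (one hub of degree 6, 6 leaves of degree 1). The Laplacian spectrum of K_{p,q} is 0, p (multiplicity q−1), q (multiplicity p−1), p+q. With p = 1, q = 6: 0 once, 1 with multiplicity 5, and 7 once. (Check: trace L = sum of degrees = 12 = 5·1 + 7.)
Laplacian eigenvalues (increasing order): [0.0, 1.0, 1.0, 1.0, 1.0, 1.0, 7.0]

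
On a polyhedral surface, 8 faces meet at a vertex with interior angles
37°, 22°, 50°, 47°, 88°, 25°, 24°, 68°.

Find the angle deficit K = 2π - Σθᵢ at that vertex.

Sum of angles = 361°. K = 360° - 361° = -1° = -π/180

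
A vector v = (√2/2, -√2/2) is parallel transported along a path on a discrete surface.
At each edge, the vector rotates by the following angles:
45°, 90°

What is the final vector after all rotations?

Total rotation: 45° + 90° = 135°. Final vector: (0, 1)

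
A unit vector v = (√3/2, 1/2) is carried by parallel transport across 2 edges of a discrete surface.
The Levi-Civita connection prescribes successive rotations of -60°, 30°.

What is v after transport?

Total rotation: (-60°) + 30° = -30°. Final vector: (1, 0)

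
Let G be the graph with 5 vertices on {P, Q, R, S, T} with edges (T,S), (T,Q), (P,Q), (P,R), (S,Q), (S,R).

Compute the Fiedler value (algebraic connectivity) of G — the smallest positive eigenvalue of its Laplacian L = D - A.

Degrees: deg(P) = 2, deg(Q) = 3, deg(R) = 2, deg(S) = 3, deg(T) = 2.
L = D − A with rows/columns ordered (P, Q, R, S, T):
  [ 2, -1, -1,  0,  0]
  [-1,  3,  0, -1, -1]
  [-1,  0,  2, -1,  0]
  [ 0, -1, -1,  3, -1]
  [ 0, -1,  0, -1,  2]
Characteristic polynomial: det(λI − L) = λ(λ² − 5λ + 5)(λ² − 7λ + 11).
Roots: λ = 0; (λ² − 5λ + 5) = 0 ⇒ λ = (5 ± √5)/2 ≈ 1.382, 3.618; (λ² − 7λ + 11) = 0 ⇒ λ = (7 ± √5)/2 ≈ 2.382, 4.618.
(Check: the roots sum (with multiplicity) to 12, matching trace L = Σdeg = 2·6 = 12.)
Laplacian eigenvalues: [0.0, 1.382, 2.382, 3.618, 4.618]. Algebraic connectivity (smallest non-zero eigenvalue) = 1.382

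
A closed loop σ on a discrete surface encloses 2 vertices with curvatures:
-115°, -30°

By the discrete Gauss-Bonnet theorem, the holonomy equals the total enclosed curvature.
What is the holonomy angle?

Holonomy = total enclosed curvature = (-115°) + (-30°) = -145°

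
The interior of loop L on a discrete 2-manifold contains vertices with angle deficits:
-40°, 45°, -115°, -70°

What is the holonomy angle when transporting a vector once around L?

Holonomy = total enclosed curvature = (-40°) + 45° + (-115°) + (-70°) = -180°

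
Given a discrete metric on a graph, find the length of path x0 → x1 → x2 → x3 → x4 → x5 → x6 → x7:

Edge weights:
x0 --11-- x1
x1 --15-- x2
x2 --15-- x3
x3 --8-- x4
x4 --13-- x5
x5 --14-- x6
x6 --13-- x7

Arc length = 11 + 15 + 15 + 8 + 13 + 14 + 13 = 89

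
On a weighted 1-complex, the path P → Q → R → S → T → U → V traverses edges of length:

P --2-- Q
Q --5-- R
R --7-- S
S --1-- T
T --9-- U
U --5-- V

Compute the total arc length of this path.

Arc length = 2 + 5 + 7 + 1 + 9 + 5 = 29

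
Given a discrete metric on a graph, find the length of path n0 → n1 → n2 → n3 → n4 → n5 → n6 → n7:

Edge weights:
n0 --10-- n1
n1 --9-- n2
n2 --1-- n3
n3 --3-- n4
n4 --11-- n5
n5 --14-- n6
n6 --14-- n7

Arc length = 10 + 9 + 1 + 3 + 11 + 14 + 14 = 62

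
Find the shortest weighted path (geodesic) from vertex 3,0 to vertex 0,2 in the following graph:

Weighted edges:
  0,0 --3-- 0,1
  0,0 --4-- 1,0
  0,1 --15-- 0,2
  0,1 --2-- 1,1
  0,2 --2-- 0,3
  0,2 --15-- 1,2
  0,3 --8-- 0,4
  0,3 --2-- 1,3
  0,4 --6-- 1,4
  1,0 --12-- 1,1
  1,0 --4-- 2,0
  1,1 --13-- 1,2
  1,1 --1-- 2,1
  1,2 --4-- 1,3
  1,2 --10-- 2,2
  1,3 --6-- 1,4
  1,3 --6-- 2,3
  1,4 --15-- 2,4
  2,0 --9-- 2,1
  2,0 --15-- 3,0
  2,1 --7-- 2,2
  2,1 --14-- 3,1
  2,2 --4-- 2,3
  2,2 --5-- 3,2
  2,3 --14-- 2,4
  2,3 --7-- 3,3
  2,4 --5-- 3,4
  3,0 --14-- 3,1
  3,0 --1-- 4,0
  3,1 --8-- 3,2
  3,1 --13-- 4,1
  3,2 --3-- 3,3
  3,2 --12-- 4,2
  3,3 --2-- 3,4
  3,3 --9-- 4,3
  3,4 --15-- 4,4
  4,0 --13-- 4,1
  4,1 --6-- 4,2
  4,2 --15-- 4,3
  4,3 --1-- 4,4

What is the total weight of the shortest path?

Shortest path: 3,0 → 2,0 → 1,0 → 0,0 → 0,1 → 0,2, total weight = 41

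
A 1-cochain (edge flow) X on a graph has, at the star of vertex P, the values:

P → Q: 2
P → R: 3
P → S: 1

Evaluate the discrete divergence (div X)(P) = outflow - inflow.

Divergence = sum of outgoing flows = 2 + 3 + 1 = 6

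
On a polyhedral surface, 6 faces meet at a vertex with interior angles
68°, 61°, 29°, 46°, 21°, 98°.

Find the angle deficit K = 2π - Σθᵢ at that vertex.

Sum of angles = 323°. K = 360° - 323° = 37° = 37π/180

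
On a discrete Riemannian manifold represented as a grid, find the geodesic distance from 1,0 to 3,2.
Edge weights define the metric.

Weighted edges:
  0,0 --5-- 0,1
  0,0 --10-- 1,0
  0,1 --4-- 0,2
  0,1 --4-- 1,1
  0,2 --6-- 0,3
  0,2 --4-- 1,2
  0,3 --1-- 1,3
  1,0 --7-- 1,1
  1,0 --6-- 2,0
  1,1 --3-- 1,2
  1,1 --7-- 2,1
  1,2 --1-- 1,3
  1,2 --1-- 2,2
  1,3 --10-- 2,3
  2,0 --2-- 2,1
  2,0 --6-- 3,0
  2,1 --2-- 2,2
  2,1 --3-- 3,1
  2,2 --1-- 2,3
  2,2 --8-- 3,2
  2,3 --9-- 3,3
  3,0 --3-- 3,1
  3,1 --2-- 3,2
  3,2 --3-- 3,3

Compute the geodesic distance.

Shortest path: 1,0 → 2,0 → 2,1 → 3,1 → 3,2, total weight = 13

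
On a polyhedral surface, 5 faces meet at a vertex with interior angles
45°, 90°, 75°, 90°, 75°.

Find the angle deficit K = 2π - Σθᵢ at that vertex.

Sum of angles = 375°. K = 360° - 375° = -15°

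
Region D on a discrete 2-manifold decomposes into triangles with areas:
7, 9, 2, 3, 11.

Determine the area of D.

7 + 9 + 2 + 3 + 11 = 32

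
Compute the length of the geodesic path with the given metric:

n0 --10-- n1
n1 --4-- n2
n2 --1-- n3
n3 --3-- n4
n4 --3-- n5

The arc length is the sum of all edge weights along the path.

Arc length = 10 + 4 + 1 + 3 + 3 = 21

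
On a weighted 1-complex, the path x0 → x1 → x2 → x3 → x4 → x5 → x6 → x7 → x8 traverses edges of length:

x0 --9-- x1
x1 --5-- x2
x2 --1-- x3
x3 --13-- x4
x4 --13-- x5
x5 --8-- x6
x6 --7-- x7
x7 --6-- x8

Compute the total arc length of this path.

Arc length = 9 + 5 + 1 + 13 + 13 + 8 + 7 + 6 = 62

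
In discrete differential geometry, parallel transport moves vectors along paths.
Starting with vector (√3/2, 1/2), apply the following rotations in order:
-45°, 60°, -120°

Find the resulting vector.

Total rotation: (-45°) + 60° + (-120°) = -105°. Final vector: (0.2588, -0.9659)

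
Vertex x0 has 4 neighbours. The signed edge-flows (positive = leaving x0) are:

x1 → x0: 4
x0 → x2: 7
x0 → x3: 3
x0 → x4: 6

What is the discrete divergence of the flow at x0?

Divergence = sum of outgoing flows = (-4) + 7 + 3 + 6 = 12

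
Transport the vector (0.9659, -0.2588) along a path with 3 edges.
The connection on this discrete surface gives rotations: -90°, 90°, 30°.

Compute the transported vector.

Total rotation: (-90°) + 90° + 30° = 30°. Final vector: (0.9659, 0.2588)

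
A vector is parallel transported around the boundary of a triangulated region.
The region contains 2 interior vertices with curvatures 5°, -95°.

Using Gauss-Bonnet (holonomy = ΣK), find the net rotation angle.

Holonomy = total enclosed curvature = 5° + (-95°) = -90°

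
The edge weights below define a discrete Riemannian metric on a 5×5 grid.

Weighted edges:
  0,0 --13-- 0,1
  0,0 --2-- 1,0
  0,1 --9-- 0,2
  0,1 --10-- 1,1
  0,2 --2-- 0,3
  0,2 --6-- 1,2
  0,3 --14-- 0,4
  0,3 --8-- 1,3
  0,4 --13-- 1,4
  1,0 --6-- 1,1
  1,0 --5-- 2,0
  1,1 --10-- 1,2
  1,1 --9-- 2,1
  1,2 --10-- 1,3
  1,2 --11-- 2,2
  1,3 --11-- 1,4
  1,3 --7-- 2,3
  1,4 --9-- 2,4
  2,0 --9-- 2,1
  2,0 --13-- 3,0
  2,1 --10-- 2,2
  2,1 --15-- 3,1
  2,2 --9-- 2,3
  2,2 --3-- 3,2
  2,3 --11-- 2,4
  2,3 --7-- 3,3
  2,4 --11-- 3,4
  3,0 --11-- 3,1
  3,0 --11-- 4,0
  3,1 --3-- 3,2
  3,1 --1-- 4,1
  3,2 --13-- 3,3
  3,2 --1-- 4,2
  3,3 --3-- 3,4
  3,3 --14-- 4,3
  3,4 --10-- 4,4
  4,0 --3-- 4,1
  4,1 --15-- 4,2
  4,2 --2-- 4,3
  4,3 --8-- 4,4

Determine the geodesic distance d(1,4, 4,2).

Shortest path: 1,4 → 1,3 → 2,3 → 2,2 → 3,2 → 4,2, total weight = 31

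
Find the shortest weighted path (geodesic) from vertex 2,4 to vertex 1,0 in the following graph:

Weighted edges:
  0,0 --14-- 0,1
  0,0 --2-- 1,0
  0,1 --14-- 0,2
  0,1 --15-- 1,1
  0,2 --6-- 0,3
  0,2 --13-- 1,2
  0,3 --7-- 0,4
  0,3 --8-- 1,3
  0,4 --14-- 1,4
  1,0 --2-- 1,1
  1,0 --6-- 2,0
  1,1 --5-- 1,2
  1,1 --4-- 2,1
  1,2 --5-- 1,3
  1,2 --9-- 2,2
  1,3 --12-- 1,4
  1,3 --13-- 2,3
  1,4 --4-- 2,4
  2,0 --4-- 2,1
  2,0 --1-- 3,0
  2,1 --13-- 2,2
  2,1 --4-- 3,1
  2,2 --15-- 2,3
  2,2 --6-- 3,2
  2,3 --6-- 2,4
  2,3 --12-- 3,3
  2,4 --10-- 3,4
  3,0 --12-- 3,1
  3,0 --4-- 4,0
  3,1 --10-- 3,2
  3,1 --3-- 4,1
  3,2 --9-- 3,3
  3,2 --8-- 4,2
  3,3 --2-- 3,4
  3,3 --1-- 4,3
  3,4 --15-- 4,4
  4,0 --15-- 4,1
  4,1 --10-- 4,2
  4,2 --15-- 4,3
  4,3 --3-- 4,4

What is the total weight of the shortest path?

Shortest path: 2,4 → 1,4 → 1,3 → 1,2 → 1,1 → 1,0, total weight = 28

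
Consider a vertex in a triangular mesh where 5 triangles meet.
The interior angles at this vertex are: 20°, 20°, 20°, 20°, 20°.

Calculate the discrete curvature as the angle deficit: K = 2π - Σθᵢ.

Sum of angles = 100°. K = 360° - 100° = 260°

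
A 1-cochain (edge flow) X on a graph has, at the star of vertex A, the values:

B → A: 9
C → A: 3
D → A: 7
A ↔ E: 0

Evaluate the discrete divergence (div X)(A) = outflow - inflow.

Divergence = sum of outgoing flows = (-9) + (-3) + (-7) + 0 = -19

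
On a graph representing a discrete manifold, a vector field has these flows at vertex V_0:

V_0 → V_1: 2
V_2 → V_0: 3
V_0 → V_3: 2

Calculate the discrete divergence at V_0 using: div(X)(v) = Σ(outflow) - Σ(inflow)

Divergence = sum of outgoing flows = 2 + (-3) + 2 = 1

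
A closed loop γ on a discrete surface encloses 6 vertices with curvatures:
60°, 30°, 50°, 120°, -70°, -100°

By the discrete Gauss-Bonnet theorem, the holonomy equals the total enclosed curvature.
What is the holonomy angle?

Holonomy = total enclosed curvature = 60° + 30° + 50° + 120° + (-70°) + (-100°) = 90°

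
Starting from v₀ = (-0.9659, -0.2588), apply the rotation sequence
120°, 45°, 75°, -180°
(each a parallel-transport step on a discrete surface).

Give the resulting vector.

Total rotation: 120° + 45° + 75° + (-180°) = 60°. Final vector: (-0.2588, -0.9659)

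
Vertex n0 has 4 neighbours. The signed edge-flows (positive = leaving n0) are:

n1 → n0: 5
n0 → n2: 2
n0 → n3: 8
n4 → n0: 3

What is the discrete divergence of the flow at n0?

Divergence = sum of outgoing flows = (-5) + 2 + 8 + (-3) = 2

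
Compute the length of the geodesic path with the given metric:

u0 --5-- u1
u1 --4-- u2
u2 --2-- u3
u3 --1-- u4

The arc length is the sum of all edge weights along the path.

Arc length = 5 + 4 + 2 + 1 = 12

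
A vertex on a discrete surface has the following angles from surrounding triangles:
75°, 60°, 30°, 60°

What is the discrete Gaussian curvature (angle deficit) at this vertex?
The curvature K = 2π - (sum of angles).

Sum of angles = 225°. K = 360° - 225° = 135°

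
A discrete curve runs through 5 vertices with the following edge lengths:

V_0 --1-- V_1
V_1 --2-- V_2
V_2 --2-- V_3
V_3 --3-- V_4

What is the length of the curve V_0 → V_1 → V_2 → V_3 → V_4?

Arc length = 1 + 2 + 2 + 3 = 8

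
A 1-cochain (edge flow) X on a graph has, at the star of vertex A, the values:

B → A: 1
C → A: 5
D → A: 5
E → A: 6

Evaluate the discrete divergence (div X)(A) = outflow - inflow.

Divergence = sum of outgoing flows = (-1) + (-5) + (-5) + (-6) = -17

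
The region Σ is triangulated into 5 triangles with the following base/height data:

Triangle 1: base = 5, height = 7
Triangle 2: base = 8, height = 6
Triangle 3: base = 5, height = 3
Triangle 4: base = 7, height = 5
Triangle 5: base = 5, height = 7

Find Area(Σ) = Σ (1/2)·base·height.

(1/2)×5×7 + (1/2)×8×6 + (1/2)×5×3 + (1/2)×7×5 + (1/2)×5×7 = 84.0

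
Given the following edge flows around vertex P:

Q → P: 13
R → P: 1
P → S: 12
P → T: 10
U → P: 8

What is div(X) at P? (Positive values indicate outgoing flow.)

Divergence = sum of outgoing flows = (-13) + (-1) + 12 + 10 + (-8) = 0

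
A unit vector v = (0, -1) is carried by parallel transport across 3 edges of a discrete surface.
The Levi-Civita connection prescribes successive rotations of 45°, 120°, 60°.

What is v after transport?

Total rotation: 45° + 120° + 60° = 225° ≡ -135° (mod 360°). Final vector: (-0.7071, 0.7071)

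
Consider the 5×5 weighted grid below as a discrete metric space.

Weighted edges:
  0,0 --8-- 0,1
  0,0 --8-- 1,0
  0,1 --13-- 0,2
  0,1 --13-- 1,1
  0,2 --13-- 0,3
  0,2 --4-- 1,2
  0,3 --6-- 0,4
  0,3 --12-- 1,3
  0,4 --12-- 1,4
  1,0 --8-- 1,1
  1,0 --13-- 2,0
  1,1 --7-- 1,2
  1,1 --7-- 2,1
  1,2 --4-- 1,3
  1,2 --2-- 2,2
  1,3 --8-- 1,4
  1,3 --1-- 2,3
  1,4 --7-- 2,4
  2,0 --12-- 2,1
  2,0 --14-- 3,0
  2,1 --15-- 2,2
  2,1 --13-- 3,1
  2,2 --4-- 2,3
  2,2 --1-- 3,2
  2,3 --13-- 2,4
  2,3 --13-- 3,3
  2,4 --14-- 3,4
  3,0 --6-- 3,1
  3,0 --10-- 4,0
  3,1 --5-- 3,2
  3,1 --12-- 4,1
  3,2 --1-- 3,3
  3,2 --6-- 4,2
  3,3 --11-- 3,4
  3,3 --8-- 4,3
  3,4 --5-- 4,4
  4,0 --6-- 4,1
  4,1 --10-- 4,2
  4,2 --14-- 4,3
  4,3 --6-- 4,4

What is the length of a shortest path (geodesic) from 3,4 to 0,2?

Shortest path: 3,4 → 3,3 → 3,2 → 2,2 → 1,2 → 0,2, total weight = 19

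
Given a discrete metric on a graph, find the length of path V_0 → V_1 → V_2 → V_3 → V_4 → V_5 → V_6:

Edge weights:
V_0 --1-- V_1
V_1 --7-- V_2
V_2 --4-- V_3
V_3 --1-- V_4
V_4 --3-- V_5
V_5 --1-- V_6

Arc length = 1 + 7 + 4 + 1 + 3 + 1 = 17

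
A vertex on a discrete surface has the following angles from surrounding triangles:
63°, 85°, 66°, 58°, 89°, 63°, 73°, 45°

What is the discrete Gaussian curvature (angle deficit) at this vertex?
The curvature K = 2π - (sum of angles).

Sum of angles = 542°. K = 360° - 542° = -182° = -91π/90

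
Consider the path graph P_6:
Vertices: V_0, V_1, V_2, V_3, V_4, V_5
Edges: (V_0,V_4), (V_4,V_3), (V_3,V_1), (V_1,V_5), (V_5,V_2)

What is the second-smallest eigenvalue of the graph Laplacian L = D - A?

The path graph P_n has Laplacian eigenvalues λ_k = 2 − 2cos(kπ/n), k = 0, 1, …, n−1. Here n = 6:
k=0: 2 − 2cos(0) = 0.0; k=1: 2 − 2cos(π/6) = 0.2679; k=2: 2 − 2cos(π/3) = 1.0; k=3: 2 − 2cos(π/2) = 2.0; k=4: 2 − 2cos(2π/3) = 3.0; k=5: 2 − 2cos(5π/6) = 3.7321.
Laplacian eigenvalues: [0.0, 0.2679, 1.0, 2.0, 3.0, 3.7321]. Algebraic connectivity (smallest non-zero eigenvalue) = 0.2679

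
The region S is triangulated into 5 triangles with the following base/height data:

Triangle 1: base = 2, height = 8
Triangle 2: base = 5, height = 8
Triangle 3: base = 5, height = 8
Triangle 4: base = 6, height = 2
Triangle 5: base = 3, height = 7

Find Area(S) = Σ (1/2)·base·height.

(1/2)×2×8 + (1/2)×5×8 + (1/2)×5×8 + (1/2)×6×2 + (1/2)×3×7 = 64.5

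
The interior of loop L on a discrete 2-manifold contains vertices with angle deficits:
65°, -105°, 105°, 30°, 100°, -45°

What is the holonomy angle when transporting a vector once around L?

Holonomy = total enclosed curvature = 65° + (-105°) + 105° + 30° + 100° + (-45°) = 150°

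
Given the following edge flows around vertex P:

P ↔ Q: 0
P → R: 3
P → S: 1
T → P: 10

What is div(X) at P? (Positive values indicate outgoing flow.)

Divergence = sum of outgoing flows = 0 + 3 + 1 + (-10) = -6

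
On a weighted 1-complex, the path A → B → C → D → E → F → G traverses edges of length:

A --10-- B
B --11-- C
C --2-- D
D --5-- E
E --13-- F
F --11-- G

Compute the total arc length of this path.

Arc length = 10 + 11 + 2 + 5 + 13 + 11 = 52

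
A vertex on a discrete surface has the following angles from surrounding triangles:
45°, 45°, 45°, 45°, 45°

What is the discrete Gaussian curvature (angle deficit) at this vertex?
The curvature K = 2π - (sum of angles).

Sum of angles = 225°. K = 360° - 225° = 135°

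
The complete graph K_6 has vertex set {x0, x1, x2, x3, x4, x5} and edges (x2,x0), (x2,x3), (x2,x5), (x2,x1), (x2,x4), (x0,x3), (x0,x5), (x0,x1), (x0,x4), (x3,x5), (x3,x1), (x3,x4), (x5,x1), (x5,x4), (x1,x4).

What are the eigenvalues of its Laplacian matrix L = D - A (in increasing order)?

For the complete graph K_n, L = nI − J (J = all-ones matrix). J has eigenvalues n (once, eigenvector 𝟙) and 0 (multiplicity n−1), so L has eigenvalues 0 (once) and n (multiplicity n−1). Here n = 6: eigenvalue 0 once and 6 with multiplicity 5.
Laplacian eigenvalues (increasing order): [0.0, 6.0, 6.0, 6.0, 6.0, 6.0]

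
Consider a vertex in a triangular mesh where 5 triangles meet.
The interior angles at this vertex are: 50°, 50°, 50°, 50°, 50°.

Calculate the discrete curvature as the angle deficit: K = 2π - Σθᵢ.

Sum of angles = 250°. K = 360° - 250° = 110° = 11π/18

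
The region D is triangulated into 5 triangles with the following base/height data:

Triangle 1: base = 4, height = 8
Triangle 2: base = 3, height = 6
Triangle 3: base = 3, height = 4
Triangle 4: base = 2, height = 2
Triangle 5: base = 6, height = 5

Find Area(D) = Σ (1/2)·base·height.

(1/2)×4×8 + (1/2)×3×6 + (1/2)×3×4 + (1/2)×2×2 + (1/2)×6×5 = 48.0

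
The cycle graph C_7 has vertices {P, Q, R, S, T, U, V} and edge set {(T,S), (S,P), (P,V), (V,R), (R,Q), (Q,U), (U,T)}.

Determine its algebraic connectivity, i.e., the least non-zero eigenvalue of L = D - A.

The cycle graph C_n has Laplacian eigenvalues λ_k = 2 − 2cos(2πk/n), k = 0, 1, …, n−1. Here n = 7:
k=0: 2 − 2cos(0) = 0.0; k=1: 2 − 2cos(2π/7) = 0.753; k=2: 2 − 2cos(4π/7) = 2.445; k=3: 2 − 2cos(6π/7) = 3.8019; k=4: 2 − 2cos(8π/7) = 3.8019; k=5: 2 − 2cos(10π/7) = 2.445; k=6: 2 − 2cos(12π/7) = 0.753.
Laplacian eigenvalues: [0.0, 0.753, 0.753, 2.445, 2.445, 3.8019, 3.8019]. Algebraic connectivity (smallest non-zero eigenvalue) = 0.753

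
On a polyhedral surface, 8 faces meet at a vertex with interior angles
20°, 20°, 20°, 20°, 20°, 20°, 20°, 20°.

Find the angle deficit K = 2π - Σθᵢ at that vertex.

Sum of angles = 160°. K = 360° - 160° = 200° = 10π/9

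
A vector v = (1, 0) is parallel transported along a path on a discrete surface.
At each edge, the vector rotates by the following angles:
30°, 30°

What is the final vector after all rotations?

Total rotation: 30° + 30° = 60°. Final vector: (0.5000, 0.8660)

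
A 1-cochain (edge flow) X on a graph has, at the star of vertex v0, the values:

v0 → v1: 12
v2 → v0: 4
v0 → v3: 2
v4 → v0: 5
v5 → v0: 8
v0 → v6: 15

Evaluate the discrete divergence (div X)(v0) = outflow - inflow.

Divergence = sum of outgoing flows = 12 + (-4) + 2 + (-5) + (-8) + 15 = 12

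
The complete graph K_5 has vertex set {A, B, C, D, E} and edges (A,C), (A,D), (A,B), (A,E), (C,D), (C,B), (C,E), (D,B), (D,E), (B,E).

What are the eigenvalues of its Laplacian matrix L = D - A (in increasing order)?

For the complete graph K_n, L = nI − J (J = all-ones matrix). J has eigenvalues n (once, eigenvector 𝟙) and 0 (multiplicity n−1), so L has eigenvalues 0 (once) and n (multiplicity n−1). Here n = 5: eigenvalue 0 once and 5 with multiplicity 4.
Laplacian eigenvalues (increasing order): [0.0, 5.0, 5.0, 5.0, 5.0]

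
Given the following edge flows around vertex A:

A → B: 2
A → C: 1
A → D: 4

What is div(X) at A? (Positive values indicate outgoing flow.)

Divergence = sum of outgoing flows = 2 + 1 + 4 = 7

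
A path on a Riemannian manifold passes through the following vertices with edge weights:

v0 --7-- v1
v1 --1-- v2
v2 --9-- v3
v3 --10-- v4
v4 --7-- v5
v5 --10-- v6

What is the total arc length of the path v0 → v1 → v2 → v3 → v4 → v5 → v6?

Arc length = 7 + 1 + 9 + 10 + 7 + 10 = 44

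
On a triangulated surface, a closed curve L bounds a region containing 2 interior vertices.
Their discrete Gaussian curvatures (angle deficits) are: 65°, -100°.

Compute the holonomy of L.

Holonomy = total enclosed curvature = 65° + (-100°) = -35°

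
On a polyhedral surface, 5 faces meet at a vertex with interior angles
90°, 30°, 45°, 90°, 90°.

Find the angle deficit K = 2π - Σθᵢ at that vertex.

Sum of angles = 345°. K = 360° - 345° = 15°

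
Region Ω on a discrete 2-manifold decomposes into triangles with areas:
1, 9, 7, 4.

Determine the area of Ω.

1 + 9 + 7 + 4 = 21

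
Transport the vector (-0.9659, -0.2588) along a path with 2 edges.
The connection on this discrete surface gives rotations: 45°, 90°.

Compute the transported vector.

Total rotation: 45° + 90° = 135°. Final vector: (0.8660, -0.5000)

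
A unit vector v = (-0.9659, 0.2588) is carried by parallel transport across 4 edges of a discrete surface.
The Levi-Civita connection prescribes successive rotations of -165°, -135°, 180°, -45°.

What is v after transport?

Total rotation: (-165°) + (-135°) + 180° + (-45°) = -165°. Final vector: (1, 0)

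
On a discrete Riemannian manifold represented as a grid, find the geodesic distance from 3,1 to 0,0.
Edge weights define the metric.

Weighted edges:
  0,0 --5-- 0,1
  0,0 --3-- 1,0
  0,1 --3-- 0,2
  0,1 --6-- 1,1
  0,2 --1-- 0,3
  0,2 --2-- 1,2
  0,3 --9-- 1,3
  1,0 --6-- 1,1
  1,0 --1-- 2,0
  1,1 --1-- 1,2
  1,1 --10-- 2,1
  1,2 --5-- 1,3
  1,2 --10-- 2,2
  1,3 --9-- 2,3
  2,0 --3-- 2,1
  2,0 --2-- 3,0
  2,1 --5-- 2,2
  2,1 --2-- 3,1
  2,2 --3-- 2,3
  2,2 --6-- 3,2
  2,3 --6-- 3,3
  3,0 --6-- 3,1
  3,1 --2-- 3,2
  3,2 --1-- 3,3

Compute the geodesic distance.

Shortest path: 3,1 → 2,1 → 2,0 → 1,0 → 0,0, total weight = 9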